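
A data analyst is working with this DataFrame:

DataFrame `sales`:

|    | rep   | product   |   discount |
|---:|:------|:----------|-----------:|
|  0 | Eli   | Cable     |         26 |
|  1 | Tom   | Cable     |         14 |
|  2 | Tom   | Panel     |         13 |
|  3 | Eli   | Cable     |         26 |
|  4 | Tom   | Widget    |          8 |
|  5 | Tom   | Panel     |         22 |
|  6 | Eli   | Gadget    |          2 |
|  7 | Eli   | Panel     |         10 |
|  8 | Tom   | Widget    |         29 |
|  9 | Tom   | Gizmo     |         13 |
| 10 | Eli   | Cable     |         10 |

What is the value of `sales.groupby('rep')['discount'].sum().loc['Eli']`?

group by rep, sum of discount:
rep
Eli    74
Tom    99
Name: discount, dtype: int64

74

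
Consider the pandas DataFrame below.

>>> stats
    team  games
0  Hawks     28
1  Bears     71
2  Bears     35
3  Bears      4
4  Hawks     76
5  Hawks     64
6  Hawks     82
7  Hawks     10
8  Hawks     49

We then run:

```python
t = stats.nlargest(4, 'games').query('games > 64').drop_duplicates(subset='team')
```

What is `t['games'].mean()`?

76.5

take 4 rows with largest games:
    team  games
6  Hawks     82
4  Hawks     76
1  Bears     71
5  Hawks     64
filter rows where games > 64:
    team  games
6  Hawks     82
4  Hawks     76
1  Bears     71
drop duplicate team (keep=first):
    team  games
6  Hawks     82
1  Bears     71
Reading off the mean of column 'games', we get 76.5.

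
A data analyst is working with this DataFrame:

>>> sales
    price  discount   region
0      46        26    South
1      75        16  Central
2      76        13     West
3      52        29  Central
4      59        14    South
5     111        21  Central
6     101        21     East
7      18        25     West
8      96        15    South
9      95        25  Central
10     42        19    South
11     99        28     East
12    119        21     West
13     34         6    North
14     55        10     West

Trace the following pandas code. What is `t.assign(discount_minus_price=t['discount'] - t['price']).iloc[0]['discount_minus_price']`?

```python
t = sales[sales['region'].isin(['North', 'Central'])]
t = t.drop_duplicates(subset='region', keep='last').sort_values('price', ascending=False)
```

-70

filter rows where region in ['North', 'Central']:
    price  discount   region
1      75        16  Central
3      52        29  Central
5     111        21  Central
9      95        25  Central
13     34         6    North
drop duplicate region (keep=last):
    price  discount   region
9      95        25  Central
13     34         6    North
sort by price descending:
    price  discount   region
9      95        25  Central
13     34         6    North
add column discount_minus_price = t['discount'] - t['price']:
    price  discount   region  discount_minus_price
9      95        25  Central                   -70
13     34         6    North                   -28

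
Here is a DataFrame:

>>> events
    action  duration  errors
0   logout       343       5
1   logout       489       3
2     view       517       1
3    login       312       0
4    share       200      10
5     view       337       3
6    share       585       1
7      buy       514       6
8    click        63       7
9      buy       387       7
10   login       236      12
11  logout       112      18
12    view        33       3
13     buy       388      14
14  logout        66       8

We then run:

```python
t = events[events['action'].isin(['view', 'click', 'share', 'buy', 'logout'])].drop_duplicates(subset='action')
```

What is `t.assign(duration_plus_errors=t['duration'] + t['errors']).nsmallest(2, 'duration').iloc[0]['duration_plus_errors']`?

70

filter rows where action in ['view', 'click', 'share', 'buy', 'logout']:
    action  duration  errors
0   logout       343       5
1   logout       489       3
2     view       517       1
4    share       200      10
5     view       337       3
6    share       585       1
7      buy       514       6
8    click        63       7
9      buy       387       7
11  logout       112      18
12    view        33       3
13     buy       388      14
14  logout        66       8
drop duplicate action (keep=first):
   action  duration  errors
0  logout       343       5
2    view       517       1
4   share       200      10
7     buy       514       6
8   click        63       7
add column duration_plus_errors = t['duration'] + t['errors']:
   action  duration  errors  duration_plus_errors
0  logout       343       5                   348
2    view       517       1                   518
4   share       200      10                   210
7     buy       514       6                   520
8   click        63       7                    70
take 2 rows with smallest duration:
  action  duration  errors  duration_plus_errors
8  click        63       7                    70
4  share       200      10                   210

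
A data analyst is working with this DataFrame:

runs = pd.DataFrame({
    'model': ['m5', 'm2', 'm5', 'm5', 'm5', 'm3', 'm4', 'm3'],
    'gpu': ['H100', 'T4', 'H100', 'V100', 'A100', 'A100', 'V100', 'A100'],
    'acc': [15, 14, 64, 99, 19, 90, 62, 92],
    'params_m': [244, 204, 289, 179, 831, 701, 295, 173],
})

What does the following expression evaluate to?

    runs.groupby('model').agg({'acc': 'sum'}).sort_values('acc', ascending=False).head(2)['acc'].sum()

379

group by model, sum of acc:
       acc
model     
m2      14
m3     182
m4      62
m5     197
sort by acc descending:
       acc
model     
m5     197
m3     182
m4      62
m2      14
take first 2 rows:
       acc
model     
m5     197
m3     182
Reading off the sum of column 'acc', we get 379.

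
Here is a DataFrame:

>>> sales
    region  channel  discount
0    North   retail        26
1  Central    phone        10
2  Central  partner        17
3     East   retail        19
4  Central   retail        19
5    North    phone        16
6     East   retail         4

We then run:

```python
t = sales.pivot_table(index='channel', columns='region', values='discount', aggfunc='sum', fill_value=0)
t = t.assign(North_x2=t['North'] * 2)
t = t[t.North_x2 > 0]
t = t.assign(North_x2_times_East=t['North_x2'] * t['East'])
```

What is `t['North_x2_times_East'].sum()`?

pivot: rows=channel, cols=region, sum(discount):
region   Central  East  North
channel                      
partner       17     0      0
phone         10     0     16
retail        19    23     26
add column North_x2 = t['North'] * 2:
region   Central  East  North  North_x2
channel                                
partner       17     0      0         0
phone         10     0     16        32
retail        19    23     26        52
filter rows where North_x2 > 0:
region   Central  East  North  North_x2
channel                                
phone         10     0     16        32
retail        19    23     26        52
add column North_x2_times_East = t['North_x2'] * t['East']:
region   Central  East  North  North_x2  North_x2_times_East
channel                                                     
phone         10     0     16        32                    0
retail        19    23     26        52                 1196
Then the sum of column 'North_x2_times_East': 1196

1196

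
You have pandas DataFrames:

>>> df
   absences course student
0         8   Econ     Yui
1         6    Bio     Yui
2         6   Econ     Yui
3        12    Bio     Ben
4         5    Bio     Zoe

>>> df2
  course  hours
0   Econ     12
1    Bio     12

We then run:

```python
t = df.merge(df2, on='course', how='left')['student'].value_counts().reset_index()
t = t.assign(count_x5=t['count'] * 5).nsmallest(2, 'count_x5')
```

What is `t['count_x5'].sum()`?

merge on 'course' (how='left') → 5 rows:
   absences course student  hours
0         8   Econ     Yui     12
1         6    Bio     Yui     12
2         6   Econ     Yui     12
3        12    Bio     Ben     12
4         5    Bio     Zoe     12
value_counts of student:
student
Yui    3
Ben    1
Zoe    1
Name: count, dtype: int64
reset_index():
  student  count
0     Yui      3
1     Ben      1
2     Zoe      1
add column count_x5 = t['count'] * 5:
  student  count  count_x5
0     Yui      3        15
1     Ben      1         5
2     Zoe      1         5
take 2 rows with smallest count_x5:
  student  count  count_x5
1     Ben      1         5
2     Zoe      1         5
Taking the sum of column 'count_x5' gives 10.

10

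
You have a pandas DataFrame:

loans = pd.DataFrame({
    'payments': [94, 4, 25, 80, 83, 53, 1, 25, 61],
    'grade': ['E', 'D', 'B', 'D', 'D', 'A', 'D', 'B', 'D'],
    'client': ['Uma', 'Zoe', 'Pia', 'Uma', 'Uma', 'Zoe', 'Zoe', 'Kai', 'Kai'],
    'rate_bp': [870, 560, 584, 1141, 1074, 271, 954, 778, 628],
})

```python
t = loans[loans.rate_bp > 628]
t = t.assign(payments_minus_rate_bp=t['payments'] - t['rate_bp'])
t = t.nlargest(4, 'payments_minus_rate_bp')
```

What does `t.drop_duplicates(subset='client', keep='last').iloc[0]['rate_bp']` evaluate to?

778

filter rows where rate_bp > 628:
   payments grade client  rate_bp
0        94     E    Uma      870
3        80     D    Uma     1141
4        83     D    Uma     1074
6         1     D    Zoe      954
7        25     B    Kai      778
add column payments_minus_rate_bp = t['payments'] - t['rate_bp']:
   payments grade client  rate_bp  payments_minus_rate_bp
0        94     E    Uma      870                    -776
3        80     D    Uma     1141                   -1061
4        83     D    Uma     1074                    -991
6         1     D    Zoe      954                    -953
7        25     B    Kai      778                    -753
take 4 rows with largest payments_minus_rate_bp:
   payments grade client  rate_bp  payments_minus_rate_bp
7        25     B    Kai      778                    -753
0        94     E    Uma      870                    -776
6         1     D    Zoe      954                    -953
4        83     D    Uma     1074                    -991
drop duplicate client (keep=last):
   payments grade client  rate_bp  payments_minus_rate_bp
7        25     B    Kai      778                    -753
6         1     D    Zoe      954                    -953
4        83     D    Uma     1074                    -991
value at position 0, column 'rate_bp' → 778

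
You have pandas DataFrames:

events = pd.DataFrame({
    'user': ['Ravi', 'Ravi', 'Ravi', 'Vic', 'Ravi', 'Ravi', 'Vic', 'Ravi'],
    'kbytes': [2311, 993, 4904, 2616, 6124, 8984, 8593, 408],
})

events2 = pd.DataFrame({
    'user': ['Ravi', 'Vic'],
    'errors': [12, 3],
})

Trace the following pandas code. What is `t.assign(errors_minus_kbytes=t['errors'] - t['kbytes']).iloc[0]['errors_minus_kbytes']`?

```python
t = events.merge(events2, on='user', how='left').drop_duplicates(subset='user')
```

-2299

merge on 'user' (how='left') → 8 rows:
   user  kbytes  errors
0  Ravi    2311      12
1  Ravi     993      12
2  Ravi    4904      12
3   Vic    2616       3
4  Ravi    6124      12
5  Ravi    8984      12
6   Vic    8593       3
7  Ravi     408      12
drop duplicate user (keep=first):
   user  kbytes  errors
0  Ravi    2311      12
3   Vic    2616       3
add column errors_minus_kbytes = t['errors'] - t['kbytes']:
   user  kbytes  errors  errors_minus_kbytes
0  Ravi    2311      12                -2299
3   Vic    2616       3                -2613
Then the value at position 0, column 'errors_minus_kbytes': -2299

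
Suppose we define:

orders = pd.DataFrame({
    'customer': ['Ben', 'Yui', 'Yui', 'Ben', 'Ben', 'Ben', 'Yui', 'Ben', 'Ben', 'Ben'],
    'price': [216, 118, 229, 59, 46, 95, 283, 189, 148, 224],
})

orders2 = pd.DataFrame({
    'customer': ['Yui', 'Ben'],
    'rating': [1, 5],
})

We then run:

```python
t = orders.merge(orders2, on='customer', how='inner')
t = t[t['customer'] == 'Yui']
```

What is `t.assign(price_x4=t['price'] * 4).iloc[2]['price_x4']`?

merge on 'customer' (how='inner') → 10 rows:
  customer  price  rating
0      Ben    216       5
1      Yui    118       1
2      Yui    229       1
3      Ben     59       5
4      Ben     46       5
5      Ben     95       5
6      Yui    283       1
7      Ben    189       5
8      Ben    148       5
9      Ben    224       5
filter rows where customer == 'Yui':
  customer  price  rating
1      Yui    118       1
2      Yui    229       1
6      Yui    283       1
add column price_x4 = t['price'] * 4:
  customer  price  rating  price_x4
1      Yui    118       1       472
2      Yui    229       1       916
6      Yui    283       1      1132

1132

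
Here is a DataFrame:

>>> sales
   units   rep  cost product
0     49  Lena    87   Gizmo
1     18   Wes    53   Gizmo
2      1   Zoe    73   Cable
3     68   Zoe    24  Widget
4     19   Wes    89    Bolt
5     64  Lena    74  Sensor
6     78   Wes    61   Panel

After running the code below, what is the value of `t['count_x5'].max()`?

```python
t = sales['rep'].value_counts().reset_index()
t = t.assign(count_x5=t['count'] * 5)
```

15

value_counts of rep:
rep
Wes     3
Lena    2
Zoe     2
Name: count, dtype: int64
reset_index():
    rep  count
0   Wes      3
1  Lena      2
2   Zoe      2
add column count_x5 = t['count'] * 5:
    rep  count  count_x5
0   Wes      3        15
1  Lena      2        10
2   Zoe      2        10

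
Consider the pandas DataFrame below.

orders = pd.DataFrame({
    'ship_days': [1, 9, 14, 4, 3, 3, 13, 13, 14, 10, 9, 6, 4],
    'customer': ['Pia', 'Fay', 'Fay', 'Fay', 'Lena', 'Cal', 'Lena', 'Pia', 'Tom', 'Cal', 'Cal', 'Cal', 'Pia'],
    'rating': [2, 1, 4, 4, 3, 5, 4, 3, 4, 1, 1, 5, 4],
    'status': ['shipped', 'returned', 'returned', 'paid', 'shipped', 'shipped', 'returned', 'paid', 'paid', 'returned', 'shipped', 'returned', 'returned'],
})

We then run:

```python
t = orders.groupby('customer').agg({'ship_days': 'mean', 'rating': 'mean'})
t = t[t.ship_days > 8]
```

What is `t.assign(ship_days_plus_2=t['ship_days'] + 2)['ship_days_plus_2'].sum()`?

group by customer: mean(ship_days), mean(rating):
          ship_days  rating
customer                   
Cal             7.0     3.0
Fay             9.0     3.0
Lena            8.0     3.5
Pia             6.0     3.0
Tom            14.0     4.0
filter rows where ship_days > 8:
          ship_days  rating
customer                   
Fay             9.0     3.0
Tom            14.0     4.0
add column ship_days_plus_2 = t['ship_days'] + 2:
          ship_days  rating  ship_days_plus_2
customer                                     
Fay             9.0     3.0              11.0
Tom            14.0     4.0              16.0
The sum of column 'ship_days_plus_2' is 27.0.

27.0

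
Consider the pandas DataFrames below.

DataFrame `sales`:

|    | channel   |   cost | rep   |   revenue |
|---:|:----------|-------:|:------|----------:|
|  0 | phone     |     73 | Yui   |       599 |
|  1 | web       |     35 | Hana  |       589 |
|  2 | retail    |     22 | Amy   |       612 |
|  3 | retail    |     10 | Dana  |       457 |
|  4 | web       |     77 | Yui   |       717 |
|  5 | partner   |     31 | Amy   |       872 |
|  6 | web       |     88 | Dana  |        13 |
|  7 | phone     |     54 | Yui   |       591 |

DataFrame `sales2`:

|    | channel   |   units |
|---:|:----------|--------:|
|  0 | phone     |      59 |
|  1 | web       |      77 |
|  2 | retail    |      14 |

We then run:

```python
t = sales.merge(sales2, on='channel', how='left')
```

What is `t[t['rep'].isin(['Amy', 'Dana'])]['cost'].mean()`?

merge on 'channel' (how='left') → 8 rows:
   channel  cost   rep  revenue  units
0    phone    73   Yui      599   59.0
1      web    35  Hana      589   77.0
2   retail    22   Amy      612   14.0
3   retail    10  Dana      457   14.0
4      web    77   Yui      717   77.0
5  partner    31   Amy      872    NaN
6      web    88  Dana       13   77.0
7    phone    54   Yui      591   59.0
filter rows where rep in ['Amy', 'Dana']:
   channel  cost   rep  revenue  units
2   retail    22   Amy      612   14.0
3   retail    10  Dana      457   14.0
5  partner    31   Amy      872    NaN
6      web    88  Dana       13   77.0
mean of column 'cost' → 37.75

37.75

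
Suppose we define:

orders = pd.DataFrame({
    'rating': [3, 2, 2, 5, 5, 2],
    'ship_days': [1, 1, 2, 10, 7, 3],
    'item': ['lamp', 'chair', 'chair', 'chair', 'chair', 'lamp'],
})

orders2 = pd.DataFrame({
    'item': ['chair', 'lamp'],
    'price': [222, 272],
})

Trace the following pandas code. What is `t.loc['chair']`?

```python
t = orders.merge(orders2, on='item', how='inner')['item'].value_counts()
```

4

merge on 'item' (how='inner') → 6 rows:
   rating  ship_days   item  price
0       3          1   lamp    272
1       2          1  chair    222
2       2          2  chair    222
3       5         10  chair    222
4       5          7  chair    222
5       2          3   lamp    272
value_counts of item:
item
chair    4
lamp     2
Name: count, dtype: int64
Taking the value at index 'chair' gives 4.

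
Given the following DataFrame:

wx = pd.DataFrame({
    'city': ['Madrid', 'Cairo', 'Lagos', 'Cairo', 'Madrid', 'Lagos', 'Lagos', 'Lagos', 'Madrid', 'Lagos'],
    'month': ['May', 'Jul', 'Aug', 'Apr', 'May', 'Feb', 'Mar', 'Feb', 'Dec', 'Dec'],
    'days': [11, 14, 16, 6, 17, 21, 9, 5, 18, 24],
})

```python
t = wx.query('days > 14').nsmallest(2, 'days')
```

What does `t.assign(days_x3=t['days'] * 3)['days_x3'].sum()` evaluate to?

filter rows where days > 14:
     city month  days
2   Lagos   Aug    16
4  Madrid   May    17
5   Lagos   Feb    21
8  Madrid   Dec    18
9   Lagos   Dec    24
take 2 rows with smallest days:
     city month  days
2   Lagos   Aug    16
4  Madrid   May    17
add column days_x3 = t['days'] * 3:
     city month  days  days_x3
2   Lagos   Aug    16       48
4  Madrid   May    17       51

99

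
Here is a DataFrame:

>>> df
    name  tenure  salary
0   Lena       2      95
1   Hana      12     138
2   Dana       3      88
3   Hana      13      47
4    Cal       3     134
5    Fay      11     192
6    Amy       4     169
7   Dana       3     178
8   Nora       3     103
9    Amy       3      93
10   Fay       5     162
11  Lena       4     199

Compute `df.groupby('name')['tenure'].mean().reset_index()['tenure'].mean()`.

5.14285714286

group by name, mean of tenure:
name
Amy      3.5
Cal      3.0
Dana     3.0
Fay      8.0
Hana    12.5
Lena     3.0
Nora     3.0
Name: tenure, dtype: float64
reset_index():
   name  tenure
0   Amy     3.5
1   Cal     3.0
2  Dana     3.0
3   Fay     8.0
4  Hana    12.5
5  Lena     3.0
6  Nora     3.0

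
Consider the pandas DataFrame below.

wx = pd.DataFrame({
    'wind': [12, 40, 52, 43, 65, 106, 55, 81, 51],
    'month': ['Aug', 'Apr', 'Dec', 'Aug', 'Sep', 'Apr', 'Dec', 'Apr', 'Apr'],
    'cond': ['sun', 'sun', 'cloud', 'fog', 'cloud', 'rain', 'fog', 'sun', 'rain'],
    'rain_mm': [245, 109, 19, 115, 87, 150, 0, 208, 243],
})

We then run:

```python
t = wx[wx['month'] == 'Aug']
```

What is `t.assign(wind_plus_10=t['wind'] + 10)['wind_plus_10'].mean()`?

filter rows where month == 'Aug':
   wind month cond  rain_mm
0    12   Aug  sun      245
3    43   Aug  fog      115
add column wind_plus_10 = t['wind'] + 10:
   wind month cond  rain_mm  wind_plus_10
0    12   Aug  sun      245            22
3    43   Aug  fog      115            53
Then the mean of column 'wind_plus_10': 37.5

37.5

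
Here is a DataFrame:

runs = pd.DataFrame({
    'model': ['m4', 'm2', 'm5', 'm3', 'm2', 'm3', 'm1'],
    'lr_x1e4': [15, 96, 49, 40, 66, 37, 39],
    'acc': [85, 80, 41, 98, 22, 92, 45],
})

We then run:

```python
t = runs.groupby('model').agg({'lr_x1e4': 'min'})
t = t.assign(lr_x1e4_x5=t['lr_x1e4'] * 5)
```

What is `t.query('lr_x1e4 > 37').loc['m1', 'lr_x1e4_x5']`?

195

group by model, min of lr_x1e4:
       lr_x1e4
model         
m1          39
m2          66
m3          37
m4          15
m5          49
add column lr_x1e4_x5 = t['lr_x1e4'] * 5:
       lr_x1e4  lr_x1e4_x5
model                     
m1          39         195
m2          66         330
m3          37         185
m4          15          75
m5          49         245
filter rows where lr_x1e4 > 37:
       lr_x1e4  lr_x1e4_x5
model                     
m1          39         195
m2          66         330
m5          49         245
Finally, value at row 'm1', column 'lr_x1e4_x5' = 195.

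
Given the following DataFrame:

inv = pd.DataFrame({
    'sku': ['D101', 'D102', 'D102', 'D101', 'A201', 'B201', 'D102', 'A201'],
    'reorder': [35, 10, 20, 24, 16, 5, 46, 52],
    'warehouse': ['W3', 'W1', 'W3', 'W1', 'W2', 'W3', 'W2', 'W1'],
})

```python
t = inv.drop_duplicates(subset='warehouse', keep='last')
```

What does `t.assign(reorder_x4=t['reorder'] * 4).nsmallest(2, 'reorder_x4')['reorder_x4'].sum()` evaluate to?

204

drop duplicate warehouse (keep=last):
    sku  reorder warehouse
5  B201        5        W3
6  D102       46        W2
7  A201       52        W1
add column reorder_x4 = t['reorder'] * 4:
    sku  reorder warehouse  reorder_x4
5  B201        5        W3          20
6  D102       46        W2         184
7  A201       52        W1         208
take 2 rows with smallest reorder_x4:
    sku  reorder warehouse  reorder_x4
5  B201        5        W3          20
6  D102       46        W2         184
So sum() = 204.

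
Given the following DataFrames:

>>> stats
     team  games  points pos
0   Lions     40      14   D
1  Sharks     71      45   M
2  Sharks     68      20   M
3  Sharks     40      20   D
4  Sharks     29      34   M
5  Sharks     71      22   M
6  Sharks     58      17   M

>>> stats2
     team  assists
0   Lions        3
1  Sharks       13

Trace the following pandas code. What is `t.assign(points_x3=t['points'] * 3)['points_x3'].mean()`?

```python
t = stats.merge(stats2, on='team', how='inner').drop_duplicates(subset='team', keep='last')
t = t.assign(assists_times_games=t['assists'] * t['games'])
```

46.5

merge on 'team' (how='inner') → 7 rows:
     team  games  points pos  assists
0   Lions     40      14   D        3
1  Sharks     71      45   M       13
2  Sharks     68      20   M       13
3  Sharks     40      20   D       13
4  Sharks     29      34   M       13
5  Sharks     71      22   M       13
6  Sharks     58      17   M       13
drop duplicate team (keep=last):
     team  games  points pos  assists
0   Lions     40      14   D        3
6  Sharks     58      17   M       13
add column assists_times_games = t['assists'] * t['games']:
     team  games  points pos  assists  assists_times_games
0   Lions     40      14   D        3                  120
6  Sharks     58      17   M       13                  754
add column points_x3 = t['points'] * 3:
     team  games  points pos  assists  assists_times_games  points_x3
0   Lions     40      14   D        3                  120         42
6  Sharks     58      17   M       13                  754         51
Finally, mean of column 'points_x3' = 46.5.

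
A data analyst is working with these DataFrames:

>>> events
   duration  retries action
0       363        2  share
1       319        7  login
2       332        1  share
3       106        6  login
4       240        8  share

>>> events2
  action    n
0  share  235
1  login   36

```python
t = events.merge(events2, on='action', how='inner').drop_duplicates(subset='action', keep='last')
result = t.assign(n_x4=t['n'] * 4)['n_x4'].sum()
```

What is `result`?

merge on 'action' (how='inner') → 5 rows:
   duration  retries action    n
0       363        2  share  235
1       319        7  login   36
2       332        1  share  235
3       106        6  login   36
4       240        8  share  235
drop duplicate action (keep=last):
   duration  retries action    n
3       106        6  login   36
4       240        8  share  235
add column n_x4 = t['n'] * 4:
   duration  retries action    n  n_x4
3       106        6  login   36   144
4       240        8  share  235   940
Taking the sum of column 'n_x4' gives 1084.

1084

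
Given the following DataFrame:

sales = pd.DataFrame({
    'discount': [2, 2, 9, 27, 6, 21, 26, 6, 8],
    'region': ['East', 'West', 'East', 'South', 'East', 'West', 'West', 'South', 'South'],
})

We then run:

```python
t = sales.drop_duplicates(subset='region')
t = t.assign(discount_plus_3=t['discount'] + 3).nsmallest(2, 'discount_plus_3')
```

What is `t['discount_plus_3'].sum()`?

drop duplicate region (keep=first):
   discount region
0         2   East
1         2   West
3        27  South
add column discount_plus_3 = t['discount'] + 3:
   discount region  discount_plus_3
0         2   East                5
1         2   West                5
3        27  South               30
take 2 rows with smallest discount_plus_3:
   discount region  discount_plus_3
0         2   East                5
1         2   West                5

10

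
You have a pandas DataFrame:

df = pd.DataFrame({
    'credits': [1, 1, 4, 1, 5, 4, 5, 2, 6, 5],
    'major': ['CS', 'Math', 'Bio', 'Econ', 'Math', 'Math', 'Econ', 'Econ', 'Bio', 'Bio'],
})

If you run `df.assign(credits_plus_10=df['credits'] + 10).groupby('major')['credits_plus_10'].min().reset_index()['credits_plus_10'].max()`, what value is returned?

add column credits_plus_10 = df['credits'] + 10:
   credits major  credits_plus_10
0        1    CS               11
1        1  Math               11
2        4   Bio               14
3        1  Econ               11
4        5  Math               15
5        4  Math               14
6        5  Econ               15
7        2  Econ               12
8        6   Bio               16
9        5   Bio               15
group by major, min of credits_plus_10:
major
Bio     14
CS      11
Econ    11
Math    11
Name: credits_plus_10, dtype: int64
reset_index():
  major  credits_plus_10
0   Bio               14
1    CS               11
2  Econ               11
3  Math               11
So max() = 14.

14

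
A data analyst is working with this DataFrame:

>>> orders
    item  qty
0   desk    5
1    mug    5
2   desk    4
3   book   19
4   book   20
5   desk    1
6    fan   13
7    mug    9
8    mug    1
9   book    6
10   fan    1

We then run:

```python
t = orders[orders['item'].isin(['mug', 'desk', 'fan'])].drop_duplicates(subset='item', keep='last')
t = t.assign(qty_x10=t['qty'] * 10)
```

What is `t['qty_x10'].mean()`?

filter rows where item in ['mug', 'desk', 'fan']:
    item  qty
0   desk    5
1    mug    5
2   desk    4
5   desk    1
6    fan   13
7    mug    9
8    mug    1
10   fan    1
drop duplicate item (keep=last):
    item  qty
5   desk    1
8    mug    1
10   fan    1
add column qty_x10 = t['qty'] * 10:
    item  qty  qty_x10
5   desk    1       10
8    mug    1       10
10   fan    1       10

10.0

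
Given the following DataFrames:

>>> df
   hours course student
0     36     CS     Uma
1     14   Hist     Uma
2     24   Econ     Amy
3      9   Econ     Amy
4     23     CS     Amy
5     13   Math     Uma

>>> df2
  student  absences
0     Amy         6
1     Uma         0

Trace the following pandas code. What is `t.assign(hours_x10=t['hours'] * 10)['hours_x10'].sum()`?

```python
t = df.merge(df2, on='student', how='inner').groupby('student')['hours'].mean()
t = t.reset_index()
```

396.666666667

merge on 'student' (how='inner') → 6 rows:
   hours course student  absences
0     36     CS     Uma         0
1     14   Hist     Uma         0
2     24   Econ     Amy         6
3      9   Econ     Amy         6
4     23     CS     Amy         6
5     13   Math     Uma         0
group by student, mean of hours:
student
Amy    18.666667
Uma    21.000000
Name: hours, dtype: float64
reset_index():
  student      hours
0     Amy  18.666667
1     Uma  21.000000
add column hours_x10 = t['hours'] * 10:
  student      hours   hours_x10
0     Amy  18.666667  186.666667
1     Uma  21.000000  210.000000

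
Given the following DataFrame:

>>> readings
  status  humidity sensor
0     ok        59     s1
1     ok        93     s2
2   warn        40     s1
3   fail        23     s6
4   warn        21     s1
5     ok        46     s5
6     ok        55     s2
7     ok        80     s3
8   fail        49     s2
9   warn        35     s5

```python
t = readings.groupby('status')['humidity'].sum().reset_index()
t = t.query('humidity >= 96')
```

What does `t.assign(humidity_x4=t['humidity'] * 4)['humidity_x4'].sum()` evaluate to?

1716

group by status, sum of humidity:
status
fail     72
ok      333
warn     96
Name: humidity, dtype: int64
reset_index():
  status  humidity
0   fail        72
1     ok       333
2   warn        96
filter rows where humidity >= 96:
  status  humidity
1     ok       333
2   warn        96
add column humidity_x4 = t['humidity'] * 4:
  status  humidity  humidity_x4
1     ok       333         1332
2   warn        96          384
Finally, sum of column 'humidity_x4' = 1716.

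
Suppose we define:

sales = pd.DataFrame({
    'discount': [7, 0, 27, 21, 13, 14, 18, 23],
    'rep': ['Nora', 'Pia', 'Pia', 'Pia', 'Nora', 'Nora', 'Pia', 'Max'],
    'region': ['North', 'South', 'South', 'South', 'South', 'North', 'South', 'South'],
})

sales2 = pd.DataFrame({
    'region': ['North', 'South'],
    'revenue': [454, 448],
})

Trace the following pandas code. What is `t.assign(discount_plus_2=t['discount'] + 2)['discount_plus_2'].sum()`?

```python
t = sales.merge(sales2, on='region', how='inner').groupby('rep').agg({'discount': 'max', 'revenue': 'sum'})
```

merge on 'region' (how='inner') → 8 rows:
   discount   rep region  revenue
0         7  Nora  North      454
1         0   Pia  South      448
2        27   Pia  South      448
3        21   Pia  South      448
4        13  Nora  South      448
5        14  Nora  North      454
6        18   Pia  South      448
7        23   Max  South      448
group by rep: max(discount), sum(revenue):
      discount  revenue
rep                    
Max         23      448
Nora        14     1356
Pia         27     1792
add column discount_plus_2 = t['discount'] + 2:
      discount  revenue  discount_plus_2
rep                                     
Max         23      448               25
Nora        14     1356               16
Pia         27     1792               29
The sum of column 'discount_plus_2' is 70.

70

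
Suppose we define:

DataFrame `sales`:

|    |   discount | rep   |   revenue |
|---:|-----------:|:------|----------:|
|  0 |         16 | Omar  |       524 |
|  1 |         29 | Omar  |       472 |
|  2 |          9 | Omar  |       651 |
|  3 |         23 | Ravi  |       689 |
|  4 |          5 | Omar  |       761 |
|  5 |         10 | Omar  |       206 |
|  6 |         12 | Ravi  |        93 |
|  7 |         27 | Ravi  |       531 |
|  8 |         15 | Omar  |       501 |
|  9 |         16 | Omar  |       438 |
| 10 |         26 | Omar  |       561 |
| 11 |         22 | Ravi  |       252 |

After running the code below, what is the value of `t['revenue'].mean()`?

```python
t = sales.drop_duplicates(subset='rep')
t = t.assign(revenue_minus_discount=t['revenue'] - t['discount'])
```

drop duplicate rep (keep=first):
   discount   rep  revenue
0        16  Omar      524
3        23  Ravi      689
add column revenue_minus_discount = t['revenue'] - t['discount']:
   discount   rep  revenue  revenue_minus_discount
0        16  Omar      524                     508
3        23  Ravi      689                     666
Taking the mean of column 'revenue' gives 606.5.

606.5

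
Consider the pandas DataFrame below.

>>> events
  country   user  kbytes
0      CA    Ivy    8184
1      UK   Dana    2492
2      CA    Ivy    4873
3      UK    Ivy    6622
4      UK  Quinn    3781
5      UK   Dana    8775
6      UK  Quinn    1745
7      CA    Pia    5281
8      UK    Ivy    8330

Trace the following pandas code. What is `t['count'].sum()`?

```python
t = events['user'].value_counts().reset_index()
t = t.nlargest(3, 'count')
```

value_counts of user:
user
Ivy      4
Dana     2
Quinn    2
Pia      1
Name: count, dtype: int64
reset_index():
    user  count
0    Ivy      4
1   Dana      2
2  Quinn      2
3    Pia      1
take 3 rows with largest count:
    user  count
0    Ivy      4
1   Dana      2
2  Quinn      2
sum of column 'count' → 8

8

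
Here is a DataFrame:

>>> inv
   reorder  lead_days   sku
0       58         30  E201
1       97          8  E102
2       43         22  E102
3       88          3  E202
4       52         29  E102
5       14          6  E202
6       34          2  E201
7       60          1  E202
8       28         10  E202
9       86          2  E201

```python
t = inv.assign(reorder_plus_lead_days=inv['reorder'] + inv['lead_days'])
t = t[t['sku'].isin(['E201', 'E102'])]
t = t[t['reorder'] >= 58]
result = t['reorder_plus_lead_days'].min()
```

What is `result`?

88

add column reorder_plus_lead_days = inv['reorder'] + inv['lead_days']:
   reorder  lead_days   sku  reorder_plus_lead_days
0       58         30  E201                      88
1       97          8  E102                     105
2       43         22  E102                      65
3       88          3  E202                      91
4       52         29  E102                      81
5       14          6  E202                      20
6       34          2  E201                      36
7       60          1  E202                      61
8       28         10  E202                      38
9       86          2  E201                      88
filter rows where sku in ['E201', 'E102']:
   reorder  lead_days   sku  reorder_plus_lead_days
0       58         30  E201                      88
1       97          8  E102                     105
2       43         22  E102                      65
4       52         29  E102                      81
6       34          2  E201                      36
9       86          2  E201                      88
filter rows where reorder >= 58:
   reorder  lead_days   sku  reorder_plus_lead_days
0       58         30  E201                      88
1       97          8  E102                     105
9       86          2  E201                      88
The min of column 'reorder_plus_lead_days' is 88.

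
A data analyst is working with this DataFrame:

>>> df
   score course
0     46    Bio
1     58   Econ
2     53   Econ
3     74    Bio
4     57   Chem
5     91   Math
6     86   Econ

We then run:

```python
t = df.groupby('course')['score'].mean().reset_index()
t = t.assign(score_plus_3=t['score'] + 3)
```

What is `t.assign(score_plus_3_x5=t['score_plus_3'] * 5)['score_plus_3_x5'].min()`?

group by course, mean of score:
course
Bio     60.000000
Chem    57.000000
Econ    65.666667
Math    91.000000
Name: score, dtype: float64
reset_index():
  course      score
0    Bio  60.000000
1   Chem  57.000000
2   Econ  65.666667
3   Math  91.000000
add column score_plus_3 = t['score'] + 3:
  course      score  score_plus_3
0    Bio  60.000000     63.000000
1   Chem  57.000000     60.000000
2   Econ  65.666667     68.666667
3   Math  91.000000     94.000000
add column score_plus_3_x5 = t['score_plus_3'] * 5:
  course      score  score_plus_3  score_plus_3_x5
0    Bio  60.000000     63.000000       315.000000
1   Chem  57.000000     60.000000       300.000000
2   Econ  65.666667     68.666667       343.333333
3   Math  91.000000     94.000000       470.000000
Reading off the min of column 'score_plus_3_x5', we get 300.0.

300.0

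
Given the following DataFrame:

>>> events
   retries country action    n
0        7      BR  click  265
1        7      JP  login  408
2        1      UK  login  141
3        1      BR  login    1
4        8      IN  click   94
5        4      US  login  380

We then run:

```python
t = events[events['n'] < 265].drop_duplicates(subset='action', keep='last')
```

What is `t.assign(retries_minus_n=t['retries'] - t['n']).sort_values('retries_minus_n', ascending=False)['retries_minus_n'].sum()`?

filter rows where n < 265:
   retries country action    n
2        1      UK  login  141
3        1      BR  login    1
4        8      IN  click   94
drop duplicate action (keep=last):
   retries country action   n
3        1      BR  login   1
4        8      IN  click  94
add column retries_minus_n = t['retries'] - t['n']:
   retries country action   n  retries_minus_n
3        1      BR  login   1                0
4        8      IN  click  94              -86
sort by retries_minus_n descending:
   retries country action   n  retries_minus_n
3        1      BR  login   1                0
4        8      IN  click  94              -86
So sum() = -86.

-86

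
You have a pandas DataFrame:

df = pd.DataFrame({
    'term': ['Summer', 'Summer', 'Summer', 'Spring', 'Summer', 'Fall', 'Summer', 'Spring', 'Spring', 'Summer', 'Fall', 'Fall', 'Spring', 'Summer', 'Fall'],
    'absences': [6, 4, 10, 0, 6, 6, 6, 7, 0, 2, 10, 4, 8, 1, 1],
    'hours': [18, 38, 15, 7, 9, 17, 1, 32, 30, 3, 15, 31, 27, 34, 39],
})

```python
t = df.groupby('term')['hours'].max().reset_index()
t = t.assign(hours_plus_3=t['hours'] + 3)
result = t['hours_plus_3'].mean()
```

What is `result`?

39.3333333333

group by term, max of hours:
term
Fall      39
Spring    32
Summer    38
Name: hours, dtype: int64
reset_index():
     term  hours
0    Fall     39
1  Spring     32
2  Summer     38
add column hours_plus_3 = t['hours'] + 3:
     term  hours  hours_plus_3
0    Fall     39            42
1  Spring     32            35
2  Summer     38            41
The mean of column 'hours_plus_3' is 39.3333333333.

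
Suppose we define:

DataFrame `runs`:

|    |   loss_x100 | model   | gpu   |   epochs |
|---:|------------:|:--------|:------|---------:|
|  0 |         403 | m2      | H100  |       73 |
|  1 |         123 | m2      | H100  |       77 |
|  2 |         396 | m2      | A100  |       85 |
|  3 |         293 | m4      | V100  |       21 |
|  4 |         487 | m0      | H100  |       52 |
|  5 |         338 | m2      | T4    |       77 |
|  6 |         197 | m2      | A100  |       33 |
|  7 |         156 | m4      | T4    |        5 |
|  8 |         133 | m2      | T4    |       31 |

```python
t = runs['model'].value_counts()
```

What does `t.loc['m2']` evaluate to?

6

value_counts of model:
model
m2    6
m4    2
m0    1
Name: count, dtype: int64
Taking the value at index 'm2' gives 6.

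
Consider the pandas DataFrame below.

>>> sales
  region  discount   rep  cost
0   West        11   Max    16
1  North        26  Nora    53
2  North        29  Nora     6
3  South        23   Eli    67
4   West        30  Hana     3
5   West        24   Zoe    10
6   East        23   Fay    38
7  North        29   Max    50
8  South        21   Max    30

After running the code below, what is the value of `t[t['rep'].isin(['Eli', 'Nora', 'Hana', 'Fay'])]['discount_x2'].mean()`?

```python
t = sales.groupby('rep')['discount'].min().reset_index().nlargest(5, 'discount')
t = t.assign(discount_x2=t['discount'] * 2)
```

group by rep, min of discount:
rep
Eli     23
Fay     23
Hana    30
Max     11
Nora    26
Zoe     24
Name: discount, dtype: int64
reset_index():
    rep  discount
0   Eli        23
1   Fay        23
2  Hana        30
3   Max        11
4  Nora        26
5   Zoe        24
take 5 rows with largest discount:
    rep  discount
2  Hana        30
4  Nora        26
5   Zoe        24
0   Eli        23
1   Fay        23
add column discount_x2 = t['discount'] * 2:
    rep  discount  discount_x2
2  Hana        30           60
4  Nora        26           52
5   Zoe        24           48
0   Eli        23           46
1   Fay        23           46
filter rows where rep in ['Eli', 'Nora', 'Hana', 'Fay']:
    rep  discount  discount_x2
2  Hana        30           60
4  Nora        26           52
0   Eli        23           46
1   Fay        23           46

51.0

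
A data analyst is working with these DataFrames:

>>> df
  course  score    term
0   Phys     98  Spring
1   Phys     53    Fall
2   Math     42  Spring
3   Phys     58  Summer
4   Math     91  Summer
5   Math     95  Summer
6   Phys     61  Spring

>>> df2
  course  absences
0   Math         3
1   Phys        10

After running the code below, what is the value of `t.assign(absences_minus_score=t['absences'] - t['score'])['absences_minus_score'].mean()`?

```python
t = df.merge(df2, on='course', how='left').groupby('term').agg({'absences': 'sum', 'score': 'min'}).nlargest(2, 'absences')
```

-30.5

merge on 'course' (how='left') → 7 rows:
  course  score    term  absences
0   Phys     98  Spring        10
1   Phys     53    Fall        10
2   Math     42  Spring         3
3   Phys     58  Summer        10
4   Math     91  Summer         3
5   Math     95  Summer         3
6   Phys     61  Spring        10
group by term: sum(absences), min(score):
        absences  score
term                   
Fall          10     53
Spring        23     42
Summer        16     58
take 2 rows with largest absences:
        absences  score
term                   
Spring        23     42
Summer        16     58
add column absences_minus_score = t['absences'] - t['score']:
        absences  score  absences_minus_score
term                                         
Spring        23     42                   -19
Summer        16     58                   -42
So mean() = -30.5.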